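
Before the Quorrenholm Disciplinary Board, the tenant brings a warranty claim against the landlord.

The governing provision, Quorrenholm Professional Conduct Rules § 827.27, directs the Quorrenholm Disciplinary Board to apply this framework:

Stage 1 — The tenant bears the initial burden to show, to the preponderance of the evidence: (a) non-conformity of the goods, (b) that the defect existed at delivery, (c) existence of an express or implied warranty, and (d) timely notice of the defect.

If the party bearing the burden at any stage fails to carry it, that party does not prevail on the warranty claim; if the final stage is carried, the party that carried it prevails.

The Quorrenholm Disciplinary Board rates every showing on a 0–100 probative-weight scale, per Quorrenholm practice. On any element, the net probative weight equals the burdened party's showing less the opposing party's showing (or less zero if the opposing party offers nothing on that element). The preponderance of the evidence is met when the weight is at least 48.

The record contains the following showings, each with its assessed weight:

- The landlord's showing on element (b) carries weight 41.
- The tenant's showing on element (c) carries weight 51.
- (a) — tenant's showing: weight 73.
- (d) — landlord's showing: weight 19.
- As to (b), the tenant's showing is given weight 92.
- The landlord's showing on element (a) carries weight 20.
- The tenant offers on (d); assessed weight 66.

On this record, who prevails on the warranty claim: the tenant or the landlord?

landlord

Stage 1 — burden on tenant; standard: the preponderance of the evidence (weight is at least 48).
    (a): 73 − 20 = 53 ≥ 48 [met]
    (b): 92 − 41 = 51 ≥ 48 [met]
    (c): 51 ≥ 48 [met]
    (d): 66 − 19 = 47 < 48 [not met]
  The tenant does not carry Stage 1.
The landlord prevails.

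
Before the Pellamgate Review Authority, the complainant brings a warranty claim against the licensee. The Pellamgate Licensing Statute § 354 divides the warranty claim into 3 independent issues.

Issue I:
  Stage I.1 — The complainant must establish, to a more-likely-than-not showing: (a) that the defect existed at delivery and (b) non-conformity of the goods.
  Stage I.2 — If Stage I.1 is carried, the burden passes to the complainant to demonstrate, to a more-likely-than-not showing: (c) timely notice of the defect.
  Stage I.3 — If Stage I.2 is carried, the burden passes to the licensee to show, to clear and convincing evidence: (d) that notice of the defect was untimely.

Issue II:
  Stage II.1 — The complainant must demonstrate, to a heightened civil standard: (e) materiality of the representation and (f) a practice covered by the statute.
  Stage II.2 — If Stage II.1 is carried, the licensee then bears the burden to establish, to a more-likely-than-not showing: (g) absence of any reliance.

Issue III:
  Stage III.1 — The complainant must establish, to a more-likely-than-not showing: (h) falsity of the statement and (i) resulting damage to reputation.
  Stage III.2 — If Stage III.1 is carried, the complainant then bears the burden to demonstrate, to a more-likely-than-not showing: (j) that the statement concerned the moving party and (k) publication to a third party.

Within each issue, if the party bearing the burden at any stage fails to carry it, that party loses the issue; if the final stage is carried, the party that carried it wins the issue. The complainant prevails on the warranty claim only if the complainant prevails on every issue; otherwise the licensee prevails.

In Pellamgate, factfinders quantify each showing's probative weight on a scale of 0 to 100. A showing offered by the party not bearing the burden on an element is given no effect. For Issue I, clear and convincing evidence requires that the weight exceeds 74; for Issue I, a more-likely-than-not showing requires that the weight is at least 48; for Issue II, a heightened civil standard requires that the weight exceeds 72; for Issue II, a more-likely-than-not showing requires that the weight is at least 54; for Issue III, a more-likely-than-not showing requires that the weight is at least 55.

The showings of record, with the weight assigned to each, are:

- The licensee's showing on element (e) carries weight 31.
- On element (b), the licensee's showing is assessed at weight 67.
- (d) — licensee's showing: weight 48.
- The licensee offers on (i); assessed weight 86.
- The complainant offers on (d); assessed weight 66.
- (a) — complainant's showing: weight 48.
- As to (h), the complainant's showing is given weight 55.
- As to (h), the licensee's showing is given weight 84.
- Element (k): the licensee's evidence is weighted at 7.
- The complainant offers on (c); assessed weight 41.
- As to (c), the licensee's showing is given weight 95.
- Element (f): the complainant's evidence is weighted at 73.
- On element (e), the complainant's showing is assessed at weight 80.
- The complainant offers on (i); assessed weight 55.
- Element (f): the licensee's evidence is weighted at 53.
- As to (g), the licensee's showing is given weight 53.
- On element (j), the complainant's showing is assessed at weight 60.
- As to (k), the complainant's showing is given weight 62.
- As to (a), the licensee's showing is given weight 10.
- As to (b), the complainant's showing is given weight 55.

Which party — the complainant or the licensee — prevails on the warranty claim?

— Issue I —
Stage I.1 (complainant, a more-likely-than-not showing, weight is at least 48): (a) 48 (licensee's 10 disregarded) ≥ 48 — meets; (b) 55 (licensee's 67 disregarded) ≥ 48 — meets.
  Stage I.1 is satisfied; the complainant continues to bear the burden.
Stage I.2 (complainant, a more-likely-than-not showing, weight is at least 48): (c) 41 (licensee's 95 disregarded) < 48 — fails.
  Not every element is met, so the complainant fails to carry Stage I.2.
The licensee prevails on this issue.
— Issue II —
Stage II.1 (complainant, a heightened civil standard, weight exceeds 72): (e) 80 (licensee's 31 disregarded) > 72 — meets; (f) 73 (licensee's 53 disregarded) > 72 — meets.
  Stage II.1 carried; the burden shifts to the licensee.
Stage II.2 (licensee, a more-likely-than-not showing, weight is at least 54): (g) 53 < 54 — fails.
  Stage II.2 not carried; the licensee fails its burden.
So the complainant prevails on this issue.
— Issue III —
Stage III.1 — burden on complainant; standard: a more-likely-than-not showing (weight is at least 55).
    (h): 55 (licensee's 84 disregarded) ≥ 55 [met]
    (i): 55 (licensee's 86 disregarded) ≥ 55 [met]
  Stage III.1 carried; the burden remains with the complainant.
Stage III.2 — burden on complainant; standard: a more-likely-than-not showing (weight is at least 55).
    (j): 60 ≥ 55 [met]
    (k): 62 (licensee's 7 disregarded) ≥ 55 [met]
  The complainant carries the last stage.
With every stage satisfied, the complainant prevails on this issue.
Per-issue: Issue I → licensee; Issue II → complainant; Issue III → complainant. The complainant must prevail on every issue; overall, the licensee prevails.

licensee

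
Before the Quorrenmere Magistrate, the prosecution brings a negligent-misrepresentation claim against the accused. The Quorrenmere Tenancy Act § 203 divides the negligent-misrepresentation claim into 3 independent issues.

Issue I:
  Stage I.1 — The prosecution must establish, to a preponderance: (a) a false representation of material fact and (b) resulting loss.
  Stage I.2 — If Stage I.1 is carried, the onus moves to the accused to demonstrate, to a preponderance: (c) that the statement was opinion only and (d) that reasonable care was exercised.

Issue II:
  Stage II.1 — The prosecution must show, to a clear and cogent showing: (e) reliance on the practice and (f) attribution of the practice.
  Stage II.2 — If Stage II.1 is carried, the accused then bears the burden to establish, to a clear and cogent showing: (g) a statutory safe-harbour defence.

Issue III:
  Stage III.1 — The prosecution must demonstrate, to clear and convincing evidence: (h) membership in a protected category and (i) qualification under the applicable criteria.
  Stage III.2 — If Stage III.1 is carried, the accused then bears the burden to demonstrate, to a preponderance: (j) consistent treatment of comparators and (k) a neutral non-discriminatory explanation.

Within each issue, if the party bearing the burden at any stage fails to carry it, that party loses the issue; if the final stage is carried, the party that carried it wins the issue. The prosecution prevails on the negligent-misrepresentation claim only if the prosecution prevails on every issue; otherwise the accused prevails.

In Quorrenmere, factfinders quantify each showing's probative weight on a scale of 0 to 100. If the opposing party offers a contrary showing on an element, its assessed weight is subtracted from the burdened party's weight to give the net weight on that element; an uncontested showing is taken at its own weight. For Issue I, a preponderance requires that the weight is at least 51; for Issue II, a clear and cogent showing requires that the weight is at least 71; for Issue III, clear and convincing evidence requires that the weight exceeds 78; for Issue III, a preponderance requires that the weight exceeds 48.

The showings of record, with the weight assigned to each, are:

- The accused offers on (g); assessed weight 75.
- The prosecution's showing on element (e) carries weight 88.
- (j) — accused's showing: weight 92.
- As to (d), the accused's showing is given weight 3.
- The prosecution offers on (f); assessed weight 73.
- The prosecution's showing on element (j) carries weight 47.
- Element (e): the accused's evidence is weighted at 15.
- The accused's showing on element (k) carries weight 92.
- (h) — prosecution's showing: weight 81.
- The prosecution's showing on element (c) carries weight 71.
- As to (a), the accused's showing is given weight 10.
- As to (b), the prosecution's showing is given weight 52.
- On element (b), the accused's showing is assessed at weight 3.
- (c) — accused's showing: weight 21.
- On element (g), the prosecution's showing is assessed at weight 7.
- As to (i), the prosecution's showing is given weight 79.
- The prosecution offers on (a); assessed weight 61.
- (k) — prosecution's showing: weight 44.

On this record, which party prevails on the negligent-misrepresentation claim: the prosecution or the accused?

accused

— Issue I —
Stage I.1 (prosecution, a preponderance, weight is at least 51): (a) net 61−10=51 ≥ 51 — meets; (b) net 52−3=49 < 51 — fails.
  The prosecution does not carry Stage I.1.
So the accused prevails on this issue.
— Issue II —
Stage II.1 — burden on prosecution; standard: a clear and cogent showing (weight is at least 71).
    (e): 88 − 15 = 73 ≥ 71 [met]
    (f): 73 ≥ 71 [met]
  Stage II.1 carried; the burden shifts to the accused.
Stage II.2 — burden on accused; standard: a clear and cogent showing (weight is at least 71).
    (g): 75 − 7 = 68 < 71 [not met]
  The accused does not carry Stage II.2.
So the prosecution prevails on this issue.
— Issue III —
Stage III.1 (prosecution, clear and convincing evidence, weight exceeds 78): (h) 81 > 78 — meets; (i) 79 > 78 — meets.
  Stage III.1 carried; the burden shifts to the accused.
Stage III.2 (accused, a preponderance, weight exceeds 48): (j) net 92−47=45 ≤ 48 — fails; (k) net 92−44=48 ≤ 48 — fails.
  Not every element is met, so the accused fails to carry Stage III.2.
So the prosecution prevails on this issue.
Per-issue: Issue I → accused; Issue II → prosecution; Issue III → prosecution. The prosecution must prevail on every issue; overall, the accused prevails.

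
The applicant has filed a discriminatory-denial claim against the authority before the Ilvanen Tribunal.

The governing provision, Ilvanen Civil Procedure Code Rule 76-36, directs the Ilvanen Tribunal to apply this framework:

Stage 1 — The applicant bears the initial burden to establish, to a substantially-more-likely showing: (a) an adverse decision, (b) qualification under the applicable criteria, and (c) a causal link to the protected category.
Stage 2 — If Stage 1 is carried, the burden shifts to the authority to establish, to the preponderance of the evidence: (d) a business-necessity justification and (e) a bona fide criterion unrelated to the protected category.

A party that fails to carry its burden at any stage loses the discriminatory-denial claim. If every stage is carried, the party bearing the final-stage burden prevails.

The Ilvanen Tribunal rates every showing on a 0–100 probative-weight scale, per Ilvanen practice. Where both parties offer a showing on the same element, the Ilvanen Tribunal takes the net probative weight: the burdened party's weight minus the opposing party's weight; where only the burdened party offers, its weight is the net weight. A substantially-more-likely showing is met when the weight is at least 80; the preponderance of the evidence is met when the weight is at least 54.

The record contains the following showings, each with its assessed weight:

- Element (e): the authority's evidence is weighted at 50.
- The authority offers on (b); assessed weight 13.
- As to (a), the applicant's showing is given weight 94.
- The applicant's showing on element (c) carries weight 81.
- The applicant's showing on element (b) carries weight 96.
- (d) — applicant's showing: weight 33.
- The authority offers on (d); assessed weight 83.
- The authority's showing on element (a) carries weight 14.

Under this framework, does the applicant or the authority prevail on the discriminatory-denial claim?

applicant

At Stage 1 the applicant must meet a substantially-more-likely showing (weight is at least 80): on (a) the weight is 94 less the opposing 14 gives net 80, ≥ 80, so (a) meets the standard; on (b) the weight is 96 less the opposing 13 gives net 83, ≥ 80, so (b) meets the standard; on (c) the weight is 81, ≥ 80, so (c) meets the standard.
  The applicant carries Stage 1; the authority now bears the burden.
At Stage 2 the authority must meet the preponderance of the evidence (weight is at least 54): on (d) the weight is 83 less the opposing 33 gives net 50, < 54, so (d) does not meet the standard; on (e) the weight is 50, < 54, so (e) does not meet the standard.
  Not every element is met, so the authority fails to carry Stage 2.
The applicant prevails.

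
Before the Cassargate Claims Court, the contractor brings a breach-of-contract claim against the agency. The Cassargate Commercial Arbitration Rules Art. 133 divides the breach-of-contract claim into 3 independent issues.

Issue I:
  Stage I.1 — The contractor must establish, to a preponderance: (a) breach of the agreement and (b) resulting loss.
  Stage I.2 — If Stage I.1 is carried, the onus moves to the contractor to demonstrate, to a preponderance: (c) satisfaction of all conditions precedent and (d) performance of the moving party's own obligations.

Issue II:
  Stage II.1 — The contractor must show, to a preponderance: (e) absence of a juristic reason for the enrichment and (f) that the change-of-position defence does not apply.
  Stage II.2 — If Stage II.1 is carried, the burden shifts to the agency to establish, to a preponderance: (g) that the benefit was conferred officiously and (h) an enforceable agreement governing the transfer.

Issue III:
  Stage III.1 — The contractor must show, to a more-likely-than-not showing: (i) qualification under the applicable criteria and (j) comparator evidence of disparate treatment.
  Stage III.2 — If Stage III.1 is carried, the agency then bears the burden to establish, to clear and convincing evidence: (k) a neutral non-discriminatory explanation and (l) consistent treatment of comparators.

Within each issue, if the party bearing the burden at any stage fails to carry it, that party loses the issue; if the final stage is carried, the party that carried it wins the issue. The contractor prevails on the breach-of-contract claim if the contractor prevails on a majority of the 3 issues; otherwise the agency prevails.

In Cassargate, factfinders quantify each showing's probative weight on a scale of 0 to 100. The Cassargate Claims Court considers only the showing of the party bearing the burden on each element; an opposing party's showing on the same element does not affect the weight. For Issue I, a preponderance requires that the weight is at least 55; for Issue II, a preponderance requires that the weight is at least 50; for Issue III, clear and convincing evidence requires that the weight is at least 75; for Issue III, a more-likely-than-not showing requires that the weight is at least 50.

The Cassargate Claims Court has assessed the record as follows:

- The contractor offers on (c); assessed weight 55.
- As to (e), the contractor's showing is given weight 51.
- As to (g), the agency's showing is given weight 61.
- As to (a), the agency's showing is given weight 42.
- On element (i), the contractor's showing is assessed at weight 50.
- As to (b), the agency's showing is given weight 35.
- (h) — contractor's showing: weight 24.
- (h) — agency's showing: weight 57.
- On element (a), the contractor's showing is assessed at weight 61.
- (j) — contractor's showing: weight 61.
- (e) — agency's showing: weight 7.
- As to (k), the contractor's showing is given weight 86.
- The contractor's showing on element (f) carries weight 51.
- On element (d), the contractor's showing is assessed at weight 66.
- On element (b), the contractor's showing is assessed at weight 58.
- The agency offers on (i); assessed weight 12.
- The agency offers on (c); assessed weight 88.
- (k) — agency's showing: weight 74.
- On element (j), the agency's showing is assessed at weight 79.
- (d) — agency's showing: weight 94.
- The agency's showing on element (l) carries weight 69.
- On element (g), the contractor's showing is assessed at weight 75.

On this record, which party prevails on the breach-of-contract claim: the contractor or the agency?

— Issue I —
Stage I.1 (contractor, a preponderance, weight is at least 55): (a) 61 (agency's 42 disregarded) ≥ 55 — meets; (b) 58 (agency's 35 disregarded) ≥ 55 — meets.
  All elements met. The contractor retains the burden for Stage I.2.
Stage I.2 (contractor, a preponderance, weight is at least 55): (c) 55 (agency's 88 disregarded) ≥ 55 — meets; (d) 66 (agency's 94 disregarded) ≥ 55 — meets.
  The contractor carries the last stage.
With every stage satisfied, the contractor prevails on this issue.
— Issue II —
At Stage II.1 the contractor must meet a preponderance (weight is at least 50): on (e) the weight is 51 (the agency's 7 is given no effect), ≥ 50, so (e) meets the standard; on (f) the weight is 51, ≥ 50, so (f) meets the standard.
  The contractor carries Stage II.1; the agency now bears the burden.
At Stage II.2 the agency must meet a preponderance (weight is at least 50): on (g) the weight is 61 (the contractor's 75 is given no effect), which does reach 50, so (g) meets the standard; on (h) the weight is 57 (the contractor's 24 is given no effect), which does reach 50, so (h) meets the standard.
  The agency carries the last stage.
With every stage satisfied, the agency prevails on this issue.
— Issue III —
Stage III.1 — burden on contractor; standard: a more-likely-than-not showing (weight is at least 50).
    (i): 50 (agency's 12 disregarded) ≥ 50 [met]
    (j): 61 (agency's 79 disregarded) ≥ 50 [met]
  The contractor carries Stage III.1; the agency now bears the burden.
Stage III.2 — burden on agency; standard: clear and convincing evidence (weight is at least 75).
    (k): 74 (contractor's 86 disregarded) < 75 [not met]
    (l): 69 < 75 [not met]
  The agency does not carry Stage III.2.
So the contractor prevails on this issue.
Per-issue: Issue I → contractor; Issue II → agency; Issue III → contractor. The contractor must prevail on a majority of issues; overall, the contractor prevails.

contractor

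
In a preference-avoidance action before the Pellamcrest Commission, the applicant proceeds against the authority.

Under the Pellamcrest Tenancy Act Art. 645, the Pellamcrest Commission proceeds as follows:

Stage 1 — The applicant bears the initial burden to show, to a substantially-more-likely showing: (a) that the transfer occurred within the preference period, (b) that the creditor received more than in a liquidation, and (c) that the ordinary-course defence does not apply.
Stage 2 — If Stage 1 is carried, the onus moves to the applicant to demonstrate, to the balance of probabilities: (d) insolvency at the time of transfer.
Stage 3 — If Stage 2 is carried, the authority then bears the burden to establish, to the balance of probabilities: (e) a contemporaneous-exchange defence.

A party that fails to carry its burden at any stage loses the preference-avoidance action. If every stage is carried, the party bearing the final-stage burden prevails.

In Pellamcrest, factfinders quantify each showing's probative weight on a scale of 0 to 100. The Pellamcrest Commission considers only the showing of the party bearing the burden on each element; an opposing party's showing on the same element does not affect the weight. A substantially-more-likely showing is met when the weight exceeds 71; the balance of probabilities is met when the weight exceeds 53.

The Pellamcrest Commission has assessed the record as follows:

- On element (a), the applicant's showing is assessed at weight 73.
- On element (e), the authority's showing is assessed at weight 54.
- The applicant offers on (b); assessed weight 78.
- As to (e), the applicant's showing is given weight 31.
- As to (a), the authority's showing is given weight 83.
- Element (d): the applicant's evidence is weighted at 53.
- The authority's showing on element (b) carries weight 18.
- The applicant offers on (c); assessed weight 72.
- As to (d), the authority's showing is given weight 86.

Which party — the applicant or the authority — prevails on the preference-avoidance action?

authority

Stage 1 (applicant, a substantially-more-likely showing, weight exceeds 71): (a) 73 (authority's 83 disregarded) > 71 — meets; (b) 78 (authority's 18 disregarded) > 71 — meets; (c) 72 > 71 — meets.
  Stage 1 is satisfied; the applicant continues to bear the burden.
Stage 2 (applicant, the balance of probabilities, weight exceeds 53): (d) 53 (authority's 86 disregarded) ≤ 53 — fails.
  The applicant does not carry Stage 2.
The analysis ends at Stage 2; the authority prevails.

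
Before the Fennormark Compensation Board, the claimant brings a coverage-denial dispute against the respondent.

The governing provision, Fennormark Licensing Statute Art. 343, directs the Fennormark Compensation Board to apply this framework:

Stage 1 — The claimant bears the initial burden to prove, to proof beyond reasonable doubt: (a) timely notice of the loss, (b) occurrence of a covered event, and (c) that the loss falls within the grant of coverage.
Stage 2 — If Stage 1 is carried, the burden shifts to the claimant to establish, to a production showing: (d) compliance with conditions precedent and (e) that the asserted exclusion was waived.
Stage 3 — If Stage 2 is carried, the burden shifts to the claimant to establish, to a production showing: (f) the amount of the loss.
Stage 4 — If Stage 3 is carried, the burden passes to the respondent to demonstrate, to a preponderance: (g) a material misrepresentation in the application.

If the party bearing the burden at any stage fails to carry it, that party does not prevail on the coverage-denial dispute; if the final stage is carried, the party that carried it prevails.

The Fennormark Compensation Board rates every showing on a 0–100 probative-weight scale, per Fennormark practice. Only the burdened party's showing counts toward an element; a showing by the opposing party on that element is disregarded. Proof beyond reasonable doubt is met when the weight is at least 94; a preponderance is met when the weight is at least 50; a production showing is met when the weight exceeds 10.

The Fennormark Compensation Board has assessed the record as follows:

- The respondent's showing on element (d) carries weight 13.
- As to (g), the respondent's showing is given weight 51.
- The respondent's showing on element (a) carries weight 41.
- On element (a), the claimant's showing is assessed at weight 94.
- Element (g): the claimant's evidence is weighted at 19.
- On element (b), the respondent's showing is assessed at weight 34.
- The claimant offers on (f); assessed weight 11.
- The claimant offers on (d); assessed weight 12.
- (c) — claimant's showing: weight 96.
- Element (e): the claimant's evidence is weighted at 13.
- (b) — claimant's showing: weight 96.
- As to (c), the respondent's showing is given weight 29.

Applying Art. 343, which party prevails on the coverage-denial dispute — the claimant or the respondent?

Stage 1 — burden on claimant; standard: proof beyond reasonable doubt (weight is at least 94).
    (a): 94 (respondent's 41 disregarded) ≥ 94 [met]
    (b): 96 (respondent's 34 disregarded) ≥ 94 [met]
    (c): 96 (respondent's 29 disregarded) ≥ 94 [met]
  Stage 1 is satisfied; the claimant continues to bear the burden.
Stage 2 — burden on claimant; standard: a production showing (weight exceeds 10).
    (d): 12 (respondent's 13 disregarded) > 10 [met]
    (e): 13 > 10 [met]
  Stage 2 is satisfied; the claimant continues to bear the burden.
Stage 3 — burden on claimant; standard: a production showing (weight exceeds 10).
    (f): 11 > 10 [met]
  The claimant carries Stage 3; the respondent now bears the burden.
Stage 4 — burden on respondent; standard: a preponderance (weight is at least 50).
    (g): 51 (claimant's 19 disregarded) ≥ 50 [met]
  The respondent carries the last stage.
With every stage satisfied, the respondent prevails.

respondent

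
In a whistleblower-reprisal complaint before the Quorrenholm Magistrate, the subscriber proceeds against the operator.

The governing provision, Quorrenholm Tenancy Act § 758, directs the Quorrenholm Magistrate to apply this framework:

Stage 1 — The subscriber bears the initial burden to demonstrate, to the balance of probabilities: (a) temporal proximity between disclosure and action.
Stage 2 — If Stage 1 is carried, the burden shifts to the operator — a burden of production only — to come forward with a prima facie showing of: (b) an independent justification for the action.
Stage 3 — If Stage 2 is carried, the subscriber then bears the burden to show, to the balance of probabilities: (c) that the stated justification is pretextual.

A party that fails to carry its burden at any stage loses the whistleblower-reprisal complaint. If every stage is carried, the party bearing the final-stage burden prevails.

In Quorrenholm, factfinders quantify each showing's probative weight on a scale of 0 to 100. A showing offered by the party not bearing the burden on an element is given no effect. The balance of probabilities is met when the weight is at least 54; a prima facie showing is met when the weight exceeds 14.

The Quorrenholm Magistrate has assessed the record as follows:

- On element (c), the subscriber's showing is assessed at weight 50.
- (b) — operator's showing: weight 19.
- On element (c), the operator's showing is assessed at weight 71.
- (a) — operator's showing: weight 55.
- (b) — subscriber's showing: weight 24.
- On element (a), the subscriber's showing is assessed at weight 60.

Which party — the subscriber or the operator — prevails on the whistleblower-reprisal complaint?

Stage 1 — burden on subscriber; standard: the balance of probabilities (weight is at least 54).
    (a): 60 (operator's 55 disregarded) ≥ 54 [met]
  Stage 1 carried; the burden shifts to the operator.
Stage 2 — burden on operator; standard: a prima facie showing (weight exceeds 14).
    (b): 19 (subscriber's 24 disregarded) > 14 [met]
  All elements met. The burden passes to the subscriber.
Stage 3 — burden on subscriber; standard: the balance of probabilities (weight is at least 54).
    (c): 50 (operator's 71 disregarded) < 54 [not met]
  Not every element is met, so the subscriber fails to carry Stage 3.
The operator prevails.

operator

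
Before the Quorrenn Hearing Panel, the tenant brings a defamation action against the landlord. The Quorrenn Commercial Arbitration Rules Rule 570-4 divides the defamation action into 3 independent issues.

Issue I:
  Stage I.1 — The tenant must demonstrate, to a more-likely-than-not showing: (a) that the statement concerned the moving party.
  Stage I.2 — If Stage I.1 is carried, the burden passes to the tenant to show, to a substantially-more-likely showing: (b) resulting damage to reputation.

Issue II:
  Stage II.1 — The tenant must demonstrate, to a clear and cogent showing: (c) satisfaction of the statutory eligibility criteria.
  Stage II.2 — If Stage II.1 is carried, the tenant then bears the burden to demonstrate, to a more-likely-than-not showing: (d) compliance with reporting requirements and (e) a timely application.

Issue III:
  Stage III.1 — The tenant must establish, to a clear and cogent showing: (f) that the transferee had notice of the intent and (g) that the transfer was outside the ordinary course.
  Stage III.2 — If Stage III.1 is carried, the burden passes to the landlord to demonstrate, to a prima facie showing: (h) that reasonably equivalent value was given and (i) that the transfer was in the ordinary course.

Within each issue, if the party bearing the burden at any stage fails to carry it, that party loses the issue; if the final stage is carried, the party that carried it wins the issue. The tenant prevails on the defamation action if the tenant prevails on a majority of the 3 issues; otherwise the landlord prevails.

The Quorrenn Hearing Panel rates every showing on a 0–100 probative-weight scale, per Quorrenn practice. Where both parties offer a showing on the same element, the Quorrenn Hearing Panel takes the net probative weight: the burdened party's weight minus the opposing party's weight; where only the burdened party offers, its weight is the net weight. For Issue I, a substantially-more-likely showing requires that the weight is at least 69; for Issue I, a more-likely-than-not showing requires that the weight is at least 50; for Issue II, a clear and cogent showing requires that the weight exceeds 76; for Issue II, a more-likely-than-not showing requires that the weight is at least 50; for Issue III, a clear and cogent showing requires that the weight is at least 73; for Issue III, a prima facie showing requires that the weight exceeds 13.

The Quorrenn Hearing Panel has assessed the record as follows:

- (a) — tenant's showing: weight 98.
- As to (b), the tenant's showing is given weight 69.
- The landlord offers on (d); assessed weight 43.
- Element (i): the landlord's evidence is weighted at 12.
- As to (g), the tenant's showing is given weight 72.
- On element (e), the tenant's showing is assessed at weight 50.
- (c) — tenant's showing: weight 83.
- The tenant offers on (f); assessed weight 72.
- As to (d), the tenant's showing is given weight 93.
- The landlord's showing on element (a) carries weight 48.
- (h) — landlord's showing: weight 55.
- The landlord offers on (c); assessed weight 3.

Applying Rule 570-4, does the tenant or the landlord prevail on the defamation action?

— Issue I —
At Stage I.1 the tenant must meet a more-likely-than-not showing (weight is at least 50): on (a) the weight is 98 less the opposing 48 gives net 50, which does reach 50, so (a) meets the standard.
  Stage I.1 is satisfied; the tenant continues to bear the burden.
At Stage I.2 the tenant must meet a substantially-more-likely showing (weight is at least 69): on (b) the weight is 69, ≥ 69, so (b) meets the standard.
  All elements met at the final stage.
Every stage carried; the tenant prevails on this issue.
— Issue II —
At Stage II.1 the tenant must meet a clear and cogent showing (weight exceeds 76): on (c) the weight is 83 less the opposing 3 gives net 80, which does exceed 76, so (c) meets the standard.
  Stage II.1 carried; the burden remains with the tenant.
At Stage II.2 the tenant must meet a more-likely-than-not showing (weight is at least 50): on (d) the weight is 93 less the opposing 43 gives net 50, ≥ 50, so (d) meets the standard; on (e) the weight is 50, which does reach 50, so (e) meets the standard.
  The tenant carries the last stage.
With every stage satisfied, the tenant prevails on this issue.
— Issue III —
At Stage III.1 the tenant must meet a clear and cogent showing (weight is at least 73): on (f) the weight is 72, < 73, so (f) does not meet the standard; on (g) the weight is 72, < 73, so (g) does not meet the standard.
  Stage III.1 not carried; the tenant fails its burden.
The landlord prevails on this issue.
Per-issue: Issue I → tenant; Issue II → tenant; Issue III → landlord. The tenant must prevail on a majority of issues; overall, the tenant prevails.

tenant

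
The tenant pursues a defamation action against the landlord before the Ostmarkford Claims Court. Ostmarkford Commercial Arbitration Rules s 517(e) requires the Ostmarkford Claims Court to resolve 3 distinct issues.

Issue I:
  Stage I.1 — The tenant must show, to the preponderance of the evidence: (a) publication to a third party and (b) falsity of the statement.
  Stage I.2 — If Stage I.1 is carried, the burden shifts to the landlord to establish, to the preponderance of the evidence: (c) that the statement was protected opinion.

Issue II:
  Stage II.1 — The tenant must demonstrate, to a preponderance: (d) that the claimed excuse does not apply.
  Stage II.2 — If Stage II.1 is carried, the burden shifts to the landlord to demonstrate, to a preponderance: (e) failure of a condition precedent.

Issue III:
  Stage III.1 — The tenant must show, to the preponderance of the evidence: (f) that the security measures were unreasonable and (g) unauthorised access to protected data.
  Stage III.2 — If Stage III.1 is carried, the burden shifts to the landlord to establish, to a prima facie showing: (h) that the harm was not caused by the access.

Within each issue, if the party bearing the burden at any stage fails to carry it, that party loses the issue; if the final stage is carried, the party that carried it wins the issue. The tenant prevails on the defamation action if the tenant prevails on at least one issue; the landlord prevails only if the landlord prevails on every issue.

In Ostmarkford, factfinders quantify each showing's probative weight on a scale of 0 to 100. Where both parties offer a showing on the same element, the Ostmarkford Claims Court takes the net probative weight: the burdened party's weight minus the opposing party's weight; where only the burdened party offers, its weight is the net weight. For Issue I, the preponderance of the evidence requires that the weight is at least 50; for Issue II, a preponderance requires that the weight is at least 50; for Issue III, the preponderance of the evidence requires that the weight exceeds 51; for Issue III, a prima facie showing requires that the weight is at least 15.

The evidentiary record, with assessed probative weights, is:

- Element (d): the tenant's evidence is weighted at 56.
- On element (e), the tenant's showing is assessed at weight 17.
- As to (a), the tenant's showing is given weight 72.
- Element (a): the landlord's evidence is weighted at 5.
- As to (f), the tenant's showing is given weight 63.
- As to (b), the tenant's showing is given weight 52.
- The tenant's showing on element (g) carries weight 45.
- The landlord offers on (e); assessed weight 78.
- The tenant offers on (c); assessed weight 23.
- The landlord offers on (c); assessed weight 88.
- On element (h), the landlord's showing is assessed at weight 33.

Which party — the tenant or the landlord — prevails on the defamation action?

— Issue I —
At Stage I.1 the tenant must meet the preponderance of the evidence (weight is at least 50): on (a) the weight is 72 less the opposing 5 gives net 67, which does reach 50, so (a) meets the standard; on (b) the weight is 52, which does reach 50, so (b) meets the standard.
  Stage I.1 carried; the burden shifts to the landlord.
At Stage I.2 the landlord must meet the preponderance of the evidence (weight is at least 50): on (c) the weight is 88 less the opposing 23 gives net 65, which does reach 50, so (c) meets the standard.
  The landlord carries the last stage.
Every stage carried; the landlord prevails on this issue.
— Issue II —
Stage II.1 (tenant, a preponderance, weight is at least 50): (d) 56 ≥ 50 — meets.
  All elements met. The burden passes to the landlord.
Stage II.2 (landlord, a preponderance, weight is at least 50): (e) net 78−17=61 ≥ 50 — meets.
  The landlord carries the last stage.
All stages carried — the landlord prevails on this issue.
— Issue III —
At Stage III.1 the tenant must meet the preponderance of the evidence (weight exceeds 51): on (f) the weight is 63, which does exceed 51, so (f) meets the standard; on (g) the weight is 45, ≤ 51, so (g) does not meet the standard.
  Not every element is met, so the tenant fails to carry Stage III.1.
The landlord prevails on this issue.
Per-issue: Issue I → landlord; Issue II → landlord; Issue III → landlord. The tenant must prevail on at least one issue; overall, the landlord prevails.

landlord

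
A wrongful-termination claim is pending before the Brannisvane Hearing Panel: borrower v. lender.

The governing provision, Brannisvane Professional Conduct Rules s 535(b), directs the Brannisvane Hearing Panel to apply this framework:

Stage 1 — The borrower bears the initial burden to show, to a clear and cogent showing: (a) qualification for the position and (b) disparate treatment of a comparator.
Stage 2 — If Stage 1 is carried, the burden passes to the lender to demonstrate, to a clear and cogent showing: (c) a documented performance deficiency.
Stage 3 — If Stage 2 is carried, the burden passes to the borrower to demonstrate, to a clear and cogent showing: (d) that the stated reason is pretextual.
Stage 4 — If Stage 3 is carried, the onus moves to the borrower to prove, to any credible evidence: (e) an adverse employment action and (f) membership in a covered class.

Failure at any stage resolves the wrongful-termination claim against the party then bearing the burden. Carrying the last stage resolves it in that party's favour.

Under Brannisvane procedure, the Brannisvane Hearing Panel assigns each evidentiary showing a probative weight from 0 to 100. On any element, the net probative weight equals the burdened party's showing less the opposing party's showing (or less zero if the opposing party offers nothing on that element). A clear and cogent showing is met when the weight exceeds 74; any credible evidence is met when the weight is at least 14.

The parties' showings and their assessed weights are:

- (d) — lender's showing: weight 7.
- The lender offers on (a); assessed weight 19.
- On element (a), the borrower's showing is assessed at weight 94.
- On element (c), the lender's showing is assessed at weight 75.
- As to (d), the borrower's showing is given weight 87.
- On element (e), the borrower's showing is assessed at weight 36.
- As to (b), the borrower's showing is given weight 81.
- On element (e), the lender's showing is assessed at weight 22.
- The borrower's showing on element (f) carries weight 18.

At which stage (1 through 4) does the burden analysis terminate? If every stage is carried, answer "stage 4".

stage 4

Stage 1 (borrower, a clear and cogent showing, weight exceeds 74): (a) net 94−19=75 > 74 — meets; (b) 81 > 74 — meets.
  Stage 1 carried; the burden shifts to the lender.
Stage 2 (lender, a clear and cogent showing, weight exceeds 74): (c) 75 > 74 — meets.
  Stage 2 carried; the burden shifts to the borrower.
Stage 3 (borrower, a clear and cogent showing, weight exceeds 74): (d) net 87−7=80 > 74 — meets.
  Stage 3 carried; the burden remains with the borrower.
Stage 4 (borrower, any credible evidence, weight is at least 14): (e) net 36−22=14 ≥ 14 — meets; (f) 18 ≥ 14 — meets.
  The borrower carries the last stage.
Every stage carried; the borrower prevails.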